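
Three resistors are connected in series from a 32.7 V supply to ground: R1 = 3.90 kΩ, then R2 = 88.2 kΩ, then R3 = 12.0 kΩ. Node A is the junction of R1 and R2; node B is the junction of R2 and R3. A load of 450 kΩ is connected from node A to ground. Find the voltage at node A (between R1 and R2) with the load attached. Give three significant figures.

Below node A the series string R2+R3 = 100.2 kΩ sits in parallel with the 450 kΩ load: 81.95 kΩ.
V_A = 32.7 × 81.95/(3.90 + 81.95) = 31.2 V.

V ≈ 31.2 V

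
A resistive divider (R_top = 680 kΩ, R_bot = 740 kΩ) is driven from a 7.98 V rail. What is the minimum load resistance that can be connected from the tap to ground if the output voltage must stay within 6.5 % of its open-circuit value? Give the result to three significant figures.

Output resistance R_th = R_top‖R_bot = (680 × 740)/1420 = 354.4 kΩ.
The fractional drop is R_th/(R_th + R_L); requiring this ≤ 0.0650 gives R_L ≥ R_th(1/0.0650 − 1) = 354.4 × 14.38 = 5.10 MΩ.

R_L(min) ≈ 5.10 MΩ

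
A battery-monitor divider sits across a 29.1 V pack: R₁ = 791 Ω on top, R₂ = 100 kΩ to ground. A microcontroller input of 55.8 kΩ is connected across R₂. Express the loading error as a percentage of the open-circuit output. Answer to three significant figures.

The divider's output (Thévenin) resistance is R₁‖R₂ = 784.8 Ω.
Fractional drop under load = R_th/(R_th + R_L) = 784.8 / (784.8 + 55800) = 0.01387.
So the output falls by 1.39 %.

1.39 %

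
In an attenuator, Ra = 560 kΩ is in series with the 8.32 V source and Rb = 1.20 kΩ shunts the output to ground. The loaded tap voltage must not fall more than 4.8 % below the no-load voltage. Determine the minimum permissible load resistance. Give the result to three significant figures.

R_L(min) ≈ 23.7 kΩ

Output resistance R_th = Ra‖Rb = (560 × 1.20)/561.2 = 1.197 kΩ.
The fractional drop is R_th/(R_th + R_L); requiring this ≤ 0.0480 gives R_L ≥ R_th(1/0.0480 − 1) = 1.197 × 19.83 = 23.7 kΩ.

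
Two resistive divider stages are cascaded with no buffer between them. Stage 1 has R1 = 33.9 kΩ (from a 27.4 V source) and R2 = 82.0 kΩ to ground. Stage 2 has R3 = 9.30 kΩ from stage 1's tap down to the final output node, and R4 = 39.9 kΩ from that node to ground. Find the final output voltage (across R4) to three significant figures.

Stage 2 presents R3+R4 = 49.20 kΩ as a load on stage 1's tap.
Stage 1's lower leg becomes R2‖(R3+R4) = 30.75 kΩ, so V_mid = 27.4 × 30.75/64.65 = 13.03 V.
Stage 2 is itself unloaded: V_out = V_mid × R4/(R3+R4) = 13.03 × 39.9/49.20 = 10.6 V.

V_out ≈ 10.6 V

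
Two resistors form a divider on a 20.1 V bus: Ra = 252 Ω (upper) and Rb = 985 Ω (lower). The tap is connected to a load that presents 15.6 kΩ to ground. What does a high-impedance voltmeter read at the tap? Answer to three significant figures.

The load sits in parallel with Rb: Rb‖R_L = (985 × 15600) / (985 + 15600) = 926.5 Ω.
V_out = 20.1 × 926.5 / (252 + 926.5) = 20.1 × 926.5/1178 = 15.8 V.
(Unloaded it would have been 16.0 V.)

V_out ≈ 15.8 V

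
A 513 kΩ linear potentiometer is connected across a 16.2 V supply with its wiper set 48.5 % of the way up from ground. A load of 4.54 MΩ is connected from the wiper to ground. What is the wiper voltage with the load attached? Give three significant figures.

The wiper splits the pot into (1−α)R = 264.2 kΩ above and αR = 248.8 kΩ below.
Lower section ‖ load = 235.9 kΩ.
V_wiper = 16.2 × 235.9/(264.2 + 235.9) = 7.64 V.

V ≈ 7.64 V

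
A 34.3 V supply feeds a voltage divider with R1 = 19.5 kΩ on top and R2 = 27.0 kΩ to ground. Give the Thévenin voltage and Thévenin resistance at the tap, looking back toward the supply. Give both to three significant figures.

V_th = 19.9 V, R_th = 11.3 kΩ

V_th is the open-circuit tap voltage: 34.3 × 27.0/(19.5 + 27.0) = 19.9 V.
With the supply zeroed, R1 and R2 appear in parallel from the tap: R_th = R1‖R2 = (19.5 × 27.0)/46.50 = 11.3 kΩ.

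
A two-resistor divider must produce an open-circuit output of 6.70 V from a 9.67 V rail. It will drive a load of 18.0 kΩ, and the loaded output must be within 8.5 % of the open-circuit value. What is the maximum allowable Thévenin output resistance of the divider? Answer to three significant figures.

Loading drop = R_th/(R_th + R_L) ≤ 0.0850, so R_th ≤ R_L · ε/(1−ε) = 18.0 kΩ × 0.0850/0.9150 = 1.67 kΩ.
(Any R1, R2 with R2/(R1+R2) = 0.693 and R1‖R2 ≤ 1.67 kΩ will meet the spec.)

R_th ≤ 1.67 kΩ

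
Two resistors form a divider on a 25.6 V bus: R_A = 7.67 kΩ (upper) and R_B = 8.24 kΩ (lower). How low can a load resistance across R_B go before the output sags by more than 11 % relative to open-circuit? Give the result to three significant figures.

Output resistance R_th = R_A‖R_B = (7.67 × 8.24)/15.91 = 3.972 kΩ.
The fractional drop is R_th/(R_th + R_L); requiring this ≤ 0.110 gives R_L ≥ R_th(1/0.110 − 1) = 3.972 × 8.091 = 32.1 kΩ.

R_L(min) ≈ 32.1 kΩ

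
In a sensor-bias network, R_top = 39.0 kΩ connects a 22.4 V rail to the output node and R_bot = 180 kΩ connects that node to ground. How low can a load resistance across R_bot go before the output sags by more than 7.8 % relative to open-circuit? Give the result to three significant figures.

R_L(min) ≈ 379 kΩ

Output resistance R_th = R_top‖R_bot = (39.0 × 180)/219.0 = 32.05 kΩ.
The fractional drop is R_th/(R_th + R_L); requiring this ≤ 0.0780 gives R_L ≥ R_th(1/0.0780 − 1) = 32.05 × 11.82 = 379 kΩ.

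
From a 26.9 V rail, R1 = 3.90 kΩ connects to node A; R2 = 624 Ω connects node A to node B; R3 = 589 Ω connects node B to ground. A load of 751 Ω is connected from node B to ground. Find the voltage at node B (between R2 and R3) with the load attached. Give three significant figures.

At node B, R3 is in parallel with the load: R3‖R_L = 330.1 Ω.
Below node A the resistance is R2 + (R3‖R_L) = 954.1 Ω, so V_A = 26.9 × 954.1/4854 = 5.287 V.
Then V_B = V_A × (R3‖R_L)/(R2 + R3‖R_L) = 5.287 × 330.1/954.1 = 1.83 V.

V ≈ 1.83 V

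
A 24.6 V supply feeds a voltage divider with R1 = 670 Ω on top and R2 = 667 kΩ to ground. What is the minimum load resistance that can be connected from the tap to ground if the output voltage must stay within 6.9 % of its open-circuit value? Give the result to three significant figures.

Output resistance R_th = R1‖R2 = (670 × 667000)/667700 = 669.3 Ω.
The fractional drop is R_th/(R_th + R_L); requiring this ≤ 0.0690 gives R_L ≥ R_th(1/0.0690 − 1) = 669.3 × 13.49 = 9.03 kΩ.

R_L(min) ≈ 9.03 kΩ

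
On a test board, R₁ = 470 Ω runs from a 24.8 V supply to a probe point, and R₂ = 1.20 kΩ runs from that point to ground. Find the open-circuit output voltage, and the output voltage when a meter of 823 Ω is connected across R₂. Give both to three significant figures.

Unloaded: 17.8 V; loaded: 12.6 V

Open-circuit: V = 24.8 × 1200/(470 + 1200) = 17.8 V.
With the load, R₂ becomes R₂‖R_L = 488.2 Ω, so V = 24.8 × 488.2/958.2 = 12.6 V.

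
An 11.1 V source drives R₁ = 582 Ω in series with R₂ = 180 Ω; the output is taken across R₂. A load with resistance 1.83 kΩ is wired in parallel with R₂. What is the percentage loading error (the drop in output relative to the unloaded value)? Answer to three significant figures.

6.99 %

The divider's output (Thévenin) resistance is R₁‖R₂ = 137.5 Ω.
Fractional drop under load = R_th/(R_th + R_L) = 137.5 / (137.5 + 1830) = 0.06988.
So the output falls by 6.99 %.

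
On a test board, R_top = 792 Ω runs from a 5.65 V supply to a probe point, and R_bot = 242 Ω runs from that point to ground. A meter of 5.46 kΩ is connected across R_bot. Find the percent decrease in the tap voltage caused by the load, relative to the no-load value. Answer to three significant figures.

The divider's output (Thévenin) resistance is R_top‖R_bot = 185.4 Ω.
Fractional drop under load = R_th/(R_th + R_L) = 185.4 / (185.4 + 5460) = 0.03283.
So the output falls by 3.28 %.

3.28 %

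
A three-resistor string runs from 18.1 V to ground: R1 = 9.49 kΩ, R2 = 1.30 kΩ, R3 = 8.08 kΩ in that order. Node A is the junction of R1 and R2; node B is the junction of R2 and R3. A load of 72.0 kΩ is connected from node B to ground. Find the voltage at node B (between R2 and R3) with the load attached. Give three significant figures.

At node B, R3 is in parallel with the load: R3‖R_L = 7.265 kΩ.
Below node A the resistance is R2 + (R3‖R_L) = 8.565 kΩ, so V_A = 18.1 × 8.565/18.05 = 8.586 V.
Then V_B = V_A × (R3‖R_L)/(R2 + R3‖R_L) = 8.586 × 7.265/8.565 = 7.28 V.

V ≈ 7.28 V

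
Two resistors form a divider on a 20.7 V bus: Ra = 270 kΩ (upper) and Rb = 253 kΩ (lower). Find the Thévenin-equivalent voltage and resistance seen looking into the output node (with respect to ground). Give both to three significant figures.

V_th = 10.0 V, R_th = 131 kΩ

V_th is the open-circuit tap voltage: 20.7 × 253/(270 + 253) = 10.0 V.
With the supply zeroed, Ra and Rb appear in parallel from the tap: R_th = Ra‖Rb = (270 × 253)/523.0 = 131 kΩ.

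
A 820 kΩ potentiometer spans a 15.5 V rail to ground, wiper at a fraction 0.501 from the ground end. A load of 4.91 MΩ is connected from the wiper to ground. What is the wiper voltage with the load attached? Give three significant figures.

The wiper splits the pot into (1−α)R = 409.2 kΩ above and αR = 410.8 kΩ below.
Lower section ‖ load = 379.1 kΩ.
V_wiper = 15.5 × 379.1/(409.2 + 379.1) = 7.45 V.

V ≈ 7.45 V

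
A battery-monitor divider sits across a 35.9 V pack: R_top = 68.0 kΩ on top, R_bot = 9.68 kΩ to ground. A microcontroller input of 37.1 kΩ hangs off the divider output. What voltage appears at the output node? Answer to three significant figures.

The load sits in parallel with R_bot: R_bot‖R_L = (9.68 × 37.1) / (9.68 + 37.1) = 7.677 kΩ.
V_out = 35.9 × 7.677 / (68.0 + 7.677) = 35.9 × 7.677/75.68 = 3.64 V.

V_out ≈ 3.64 V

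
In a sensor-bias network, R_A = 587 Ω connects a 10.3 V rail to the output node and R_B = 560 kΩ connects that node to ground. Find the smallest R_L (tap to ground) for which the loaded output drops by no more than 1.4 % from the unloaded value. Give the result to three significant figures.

Output resistance R_th = R_A‖R_B = (587 × 560000)/560600 = 586.4 Ω.
The fractional drop is R_th/(R_th + R_L); requiring this ≤ 0.0140 gives R_L ≥ R_th(1/0.0140 − 1) = 586.4 × 70.43 = 41.3 kΩ.

R_L(min) ≈ 41.3 kΩ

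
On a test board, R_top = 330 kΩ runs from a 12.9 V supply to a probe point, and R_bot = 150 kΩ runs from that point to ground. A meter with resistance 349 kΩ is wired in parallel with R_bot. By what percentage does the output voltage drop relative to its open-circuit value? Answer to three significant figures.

22.8 %

Unloaded V = 12.9 × 150/480.0 = 4.031 V.
Loaded: R_bot‖R_L = 104.9 kΩ, giving V = 12.9 × 104.9/434.9 = 3.112 V.
Drop = (4.031 − 3.112) / 4.031 = 22.8 %.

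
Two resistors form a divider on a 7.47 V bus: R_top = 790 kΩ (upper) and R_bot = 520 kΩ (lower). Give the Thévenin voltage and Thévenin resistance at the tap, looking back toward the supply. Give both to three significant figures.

V_th = 2.97 V, R_th = 314 kΩ

V_th is the open-circuit tap voltage: 7.47 × 520/(790 + 520) = 2.97 V.
With the supply zeroed, R_top and R_bot appear in parallel from the tap: R_th = R_top‖R_bot = (790 × 520)/1310 = 314 kΩ.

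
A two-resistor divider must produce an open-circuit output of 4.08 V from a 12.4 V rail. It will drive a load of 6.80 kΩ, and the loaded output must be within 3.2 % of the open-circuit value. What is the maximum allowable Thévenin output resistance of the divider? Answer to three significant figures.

Loading drop = R_th/(R_th + R_L) ≤ 0.0320, so R_th ≤ R_L · ε/(1−ε) = 6.80 kΩ × 0.0320/0.9680 = 225 Ω.
(Any R1, R2 with R2/(R1+R2) = 0.329 and R1‖R2 ≤ 225 Ω will meet the spec.)

R_th ≤ 225 Ω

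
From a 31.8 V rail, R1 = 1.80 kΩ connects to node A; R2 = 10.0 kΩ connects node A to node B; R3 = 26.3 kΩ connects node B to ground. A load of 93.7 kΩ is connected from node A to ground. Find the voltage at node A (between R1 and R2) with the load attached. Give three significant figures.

Below node A the series string R2+R3 = 36.30 kΩ sits in parallel with the 93.7 kΩ load: 26.16 kΩ.
V_A = 31.8 × 26.16/(1.80 + 26.16) = 29.8 V.

V ≈ 29.8 V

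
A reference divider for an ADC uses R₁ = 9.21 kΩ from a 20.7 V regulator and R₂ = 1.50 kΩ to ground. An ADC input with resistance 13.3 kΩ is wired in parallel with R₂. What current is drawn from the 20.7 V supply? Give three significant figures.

R₂‖R_L = 1.348 kΩ, so the source sees R₁ + R₂‖R_L = 10.56 kΩ.
I = 20.7 V / 10.56 kΩ = 1.96 mA.

I ≈ 1.96 mA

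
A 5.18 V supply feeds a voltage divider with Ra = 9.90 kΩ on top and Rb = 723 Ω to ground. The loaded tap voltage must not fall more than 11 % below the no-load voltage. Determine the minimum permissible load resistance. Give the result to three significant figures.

Output resistance R_th = Ra‖Rb = (9900 × 723)/10620 = 673.8 Ω.
The fractional drop is R_th/(R_th + R_L); requiring this ≤ 0.110 gives R_L ≥ R_th(1/0.110 − 1) = 673.8 × 8.091 = 5.45 kΩ.

R_L(min) ≈ 5.45 kΩ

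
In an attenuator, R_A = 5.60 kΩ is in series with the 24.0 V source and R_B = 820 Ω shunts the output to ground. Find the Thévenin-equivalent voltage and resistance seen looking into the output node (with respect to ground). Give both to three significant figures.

V_th is the open-circuit tap voltage: 24.0 × 820/(5600 + 820) = 3.07 V.
With the supply zeroed, R_A and R_B appear in parallel from the tap: R_th = R_A‖R_B = (5600 × 820)/6420 = 715 Ω.

V_th = 3.07 V, R_th = 715 Ω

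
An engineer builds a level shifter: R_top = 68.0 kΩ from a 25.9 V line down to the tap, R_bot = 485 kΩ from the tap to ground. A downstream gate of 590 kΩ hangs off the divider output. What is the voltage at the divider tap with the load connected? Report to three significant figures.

The load sits in parallel with R_bot: R_bot‖R_L = (485 × 590) / (485 + 590) = 266.2 kΩ.
V_out = 25.9 × 266.2 / (68.0 + 266.2) = 25.9 × 266.2/334.2 = 20.6 V.

V_out ≈ 20.6 V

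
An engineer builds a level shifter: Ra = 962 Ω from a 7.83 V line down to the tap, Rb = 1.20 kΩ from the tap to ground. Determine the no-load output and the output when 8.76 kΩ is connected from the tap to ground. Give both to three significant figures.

Open-circuit: V = 7.83 × 1200/(962 + 1200) = 4.35 V.
With the load, Rb becomes Rb‖R_L = 1055 Ω, so V = 7.83 × 1055/2017 = 4.10 V.

Unloaded: 4.35 V; loaded: 4.10 V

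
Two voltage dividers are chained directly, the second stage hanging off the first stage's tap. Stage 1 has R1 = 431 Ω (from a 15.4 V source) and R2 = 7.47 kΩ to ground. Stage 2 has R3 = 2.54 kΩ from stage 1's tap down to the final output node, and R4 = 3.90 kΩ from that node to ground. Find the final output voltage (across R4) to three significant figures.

V_out ≈ 8.29 V

Stage 2 presents R3+R4 = 6440 Ω as a load on stage 1's tap.
Stage 1's lower leg becomes R2‖(R3+R4) = 3458 Ω, so V_mid = 15.4 × 3458/3889 = 13.69 V.
Stage 2 is itself unloaded: V_out = V_mid × R4/(R3+R4) = 13.69 × 3900/6440 = 8.29 V.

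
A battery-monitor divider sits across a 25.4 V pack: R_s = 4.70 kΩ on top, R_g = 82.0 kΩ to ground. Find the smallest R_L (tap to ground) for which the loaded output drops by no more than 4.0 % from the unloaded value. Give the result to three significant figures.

R_L(min) ≈ 107 kΩ

Output resistance R_th = R_s‖R_g = (4.70 × 82.0)/86.70 = 4.445 kΩ.
The fractional drop is R_th/(R_th + R_L); requiring this ≤ 0.0400 gives R_L ≥ R_th(1/0.0400 − 1) = 4.445 × 24.00 = 107 kΩ.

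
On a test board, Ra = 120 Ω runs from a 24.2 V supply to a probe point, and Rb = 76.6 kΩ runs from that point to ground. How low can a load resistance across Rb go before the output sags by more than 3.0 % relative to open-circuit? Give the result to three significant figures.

R_L(min) ≈ 3.87 kΩ

Output resistance R_th = Ra‖Rb = (120 × 76600)/76720 = 119.8 Ω.
The fractional drop is R_th/(R_th + R_L); requiring this ≤ 0.0300 gives R_L ≥ R_th(1/0.0300 − 1) = 119.8 × 32.33 = 3.87 kΩ.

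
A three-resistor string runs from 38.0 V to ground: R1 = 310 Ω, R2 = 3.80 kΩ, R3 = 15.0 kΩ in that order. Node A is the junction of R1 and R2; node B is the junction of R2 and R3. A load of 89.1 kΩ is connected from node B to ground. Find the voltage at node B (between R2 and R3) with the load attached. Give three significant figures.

V ≈ 28.8 V

At node B, R3 is in parallel with the load: R3‖R_L = 12840 Ω.
Below node A the resistance is R2 + (R3‖R_L) = 16640 Ω, so V_A = 38.0 × 16640/16950 = 37.30 V.
Then V_B = V_A × (R3‖R_L)/(R2 + R3‖R_L) = 37.30 × 12840/16640 = 28.8 V.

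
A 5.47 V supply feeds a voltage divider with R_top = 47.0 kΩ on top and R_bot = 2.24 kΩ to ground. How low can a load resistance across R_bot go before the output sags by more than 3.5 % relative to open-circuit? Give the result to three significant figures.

Output resistance R_th = R_top‖R_bot = (47.0 × 2.24)/49.24 = 2.138 kΩ.
The fractional drop is R_th/(R_th + R_L); requiring this ≤ 0.0350 gives R_L ≥ R_th(1/0.0350 − 1) = 2.138 × 27.57 = 59.0 kΩ.

R_L(min) ≈ 59.0 kΩ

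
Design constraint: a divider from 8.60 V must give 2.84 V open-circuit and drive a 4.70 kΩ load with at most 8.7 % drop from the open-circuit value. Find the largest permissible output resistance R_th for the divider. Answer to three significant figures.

R_th ≤ 448 Ω

Loading drop = R_th/(R_th + R_L) ≤ 0.0870, so R_th ≤ R_L · ε/(1−ε) = 4.70 kΩ × 0.0870/0.9130 = 448 Ω.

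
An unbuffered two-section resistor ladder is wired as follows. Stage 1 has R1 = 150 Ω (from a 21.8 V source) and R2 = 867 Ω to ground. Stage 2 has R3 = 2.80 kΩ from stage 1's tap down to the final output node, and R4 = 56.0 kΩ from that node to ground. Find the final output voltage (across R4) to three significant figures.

V_out ≈ 17.7 V

Stage 2 presents R3+R4 = 58800 Ω as a load on stage 1's tap.
Stage 1's lower leg becomes R2‖(R3+R4) = 854.4 Ω, so V_mid = 21.8 × 854.4/1004 = 18.54 V.
Stage 2 is itself unloaded: V_out = V_mid × R4/(R3+R4) = 18.54 × 56000/58800 = 17.7 V.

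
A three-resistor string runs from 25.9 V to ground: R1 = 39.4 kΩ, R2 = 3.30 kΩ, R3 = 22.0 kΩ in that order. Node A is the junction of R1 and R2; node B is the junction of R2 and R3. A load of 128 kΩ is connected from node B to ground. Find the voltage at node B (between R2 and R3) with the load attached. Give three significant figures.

At node B, R3 is in parallel with the load: R3‖R_L = 18.77 kΩ.
Below node A the resistance is R2 + (R3‖R_L) = 22.07 kΩ, so V_A = 25.9 × 22.07/61.47 = 9.300 V.
Then V_B = V_A × (R3‖R_L)/(R2 + R3‖R_L) = 9.300 × 18.77/22.07 = 7.91 V.

V ≈ 7.91 V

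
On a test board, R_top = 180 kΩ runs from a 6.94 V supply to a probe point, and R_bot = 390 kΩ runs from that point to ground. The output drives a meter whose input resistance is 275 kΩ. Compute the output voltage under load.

The load sits in parallel with R_bot: R_bot‖R_L = (390 × 275) / (390 + 275) = 161.3 kΩ.
V_out = 6.94 × 161.3 / (180 + 161.3) = 6.94 × 161.3/341.3 = 3.28 V.

V_out ≈ 3.28 V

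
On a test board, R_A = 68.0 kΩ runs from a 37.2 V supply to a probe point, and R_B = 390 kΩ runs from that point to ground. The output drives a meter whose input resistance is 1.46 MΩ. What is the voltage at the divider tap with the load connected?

The load sits in parallel with R_B: R_B‖R_L = (390 × 1460) / (390 + 1460) = 307.8 kΩ.
V_out = 37.2 × 307.8 / (68.0 + 307.8) = 37.2 × 307.8/375.8 = 30.5 V.

V_out ≈ 30.5 V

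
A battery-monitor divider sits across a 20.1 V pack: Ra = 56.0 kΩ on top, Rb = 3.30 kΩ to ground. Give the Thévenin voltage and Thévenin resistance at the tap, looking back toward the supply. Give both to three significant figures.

V_th is the open-circuit tap voltage: 20.1 × 3.30/(56.0 + 3.30) = 1.12 V.
With the supply zeroed, Ra and Rb appear in parallel from the tap: R_th = Ra‖Rb = (56.0 × 3.30)/59.30 = 3.12 kΩ.

V_th = 1.12 V, R_th = 3.12 kΩ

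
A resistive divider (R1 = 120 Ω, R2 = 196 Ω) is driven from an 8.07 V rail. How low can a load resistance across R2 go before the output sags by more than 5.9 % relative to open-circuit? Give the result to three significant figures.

R_L(min) ≈ 1.19 kΩ

Output resistance R_th = R1‖R2 = (120 × 196)/316.0 = 74.43 Ω.
The fractional drop is R_th/(R_th + R_L); requiring this ≤ 0.0590 gives R_L ≥ R_th(1/0.0590 − 1) = 74.43 × 15.95 = 1.19 kΩ.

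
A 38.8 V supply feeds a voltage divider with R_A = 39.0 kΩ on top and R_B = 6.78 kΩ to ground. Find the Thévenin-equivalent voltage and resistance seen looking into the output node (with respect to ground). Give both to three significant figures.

V_th is the open-circuit tap voltage: 38.8 × 6.78/(39.0 + 6.78) = 5.75 V.
With the supply zeroed, R_A and R_B appear in parallel from the tap: R_th = R_A‖R_B = (39.0 × 6.78)/45.78 = 5.78 kΩ.

V_th = 5.75 V, R_th = 5.78 kΩ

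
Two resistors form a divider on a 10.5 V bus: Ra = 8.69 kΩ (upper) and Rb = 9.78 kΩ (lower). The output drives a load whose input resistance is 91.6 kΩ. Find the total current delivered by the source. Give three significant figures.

I ≈ 0.599 mA

Rb‖R_L = 8.837 kΩ, so the source sees Ra + Rb‖R_L = 17.53 kΩ.
I = 10.5 V / 17.53 kΩ = 0.599 mA.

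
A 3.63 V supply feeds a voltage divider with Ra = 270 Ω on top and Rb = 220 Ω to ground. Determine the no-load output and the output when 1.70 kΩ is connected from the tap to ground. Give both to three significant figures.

Open-circuit: V = 3.63 × 220/(270 + 220) = 1.63 V.
With the load, Rb becomes Rb‖R_L = 194.8 Ω, so V = 3.63 × 194.8/464.8 = 1.52 V.

Unloaded: 1.63 V; loaded: 1.52 V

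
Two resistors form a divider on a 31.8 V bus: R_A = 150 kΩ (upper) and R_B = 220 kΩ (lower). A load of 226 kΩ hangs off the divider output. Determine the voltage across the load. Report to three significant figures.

The load sits in parallel with R_B: R_B‖R_L = (220 × 226) / (220 + 226) = 111.5 kΩ.
V_out = 31.8 × 111.5 / (150 + 111.5) = 31.8 × 111.5/261.5 = 13.6 V.

V_out ≈ 13.6 V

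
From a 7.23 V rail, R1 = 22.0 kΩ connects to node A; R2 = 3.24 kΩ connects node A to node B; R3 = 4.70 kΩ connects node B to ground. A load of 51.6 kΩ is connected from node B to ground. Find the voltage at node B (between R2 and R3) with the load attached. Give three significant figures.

V ≈ 1.05 V

At node B, R3 is in parallel with the load: R3‖R_L = 4.308 kΩ.
Below node A the resistance is R2 + (R3‖R_L) = 7.548 kΩ, so V_A = 7.23 × 7.548/29.55 = 1.847 V.
Then V_B = V_A × (R3‖R_L)/(R2 + R3‖R_L) = 1.847 × 4.308/7.548 = 1.05 V.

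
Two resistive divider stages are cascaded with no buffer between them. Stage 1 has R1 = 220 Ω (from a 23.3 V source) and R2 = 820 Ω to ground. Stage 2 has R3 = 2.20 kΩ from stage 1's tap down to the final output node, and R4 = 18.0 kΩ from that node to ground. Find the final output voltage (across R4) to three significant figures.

V_out ≈ 16.2 V

Stage 2 presents R3+R4 = 20200 Ω as a load on stage 1's tap.
Stage 1's lower leg becomes R2‖(R3+R4) = 788.0 Ω, so V_mid = 23.3 × 788.0/1008 = 18.21 V.
Stage 2 is itself unloaded: V_out = V_mid × R4/(R3+R4) = 18.21 × 18000/20200 = 16.2 V.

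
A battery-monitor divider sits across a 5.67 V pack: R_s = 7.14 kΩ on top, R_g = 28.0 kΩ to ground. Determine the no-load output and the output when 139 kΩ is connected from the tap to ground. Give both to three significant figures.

Unloaded: 4.52 V; loaded: 4.34 V

Open-circuit: V = 5.67 × 28.0/(7.14 + 28.0) = 4.52 V.
With the load, R_g becomes R_g‖R_L = 23.31 kΩ, so V = 5.67 × 23.31/30.45 = 4.34 V.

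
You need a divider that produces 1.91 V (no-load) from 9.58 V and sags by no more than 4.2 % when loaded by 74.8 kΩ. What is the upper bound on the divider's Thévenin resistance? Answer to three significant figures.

Loading drop = R_th/(R_th + R_L) ≤ 0.0420, so R_th ≤ R_L · ε/(1−ε) = 74.8 kΩ × 0.0420/0.9580 = 3.28 kΩ.
(Any R1, R2 with R2/(R1+R2) = 0.199 and R1‖R2 ≤ 3.28 kΩ will meet the spec.)

R_th ≤ 3.28 kΩ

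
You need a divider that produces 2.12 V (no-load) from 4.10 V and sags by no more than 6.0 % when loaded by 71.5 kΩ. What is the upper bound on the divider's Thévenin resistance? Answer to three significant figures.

R_th ≤ 4.56 kΩ

Loading drop = R_th/(R_th + R_L) ≤ 0.0600, so R_th ≤ R_L · ε/(1−ε) = 71.5 kΩ × 0.0600/0.9400 = 4.56 kΩ.
(Any R1, R2 with R2/(R1+R2) = 0.517 and R1‖R2 ≤ 4.56 kΩ will meet the spec.)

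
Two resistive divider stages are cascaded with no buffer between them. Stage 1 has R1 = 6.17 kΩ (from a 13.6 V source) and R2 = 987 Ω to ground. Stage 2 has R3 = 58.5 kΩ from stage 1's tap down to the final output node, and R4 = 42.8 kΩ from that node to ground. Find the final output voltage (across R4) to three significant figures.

Stage 2 presents R3+R4 = 101300 Ω as a load on stage 1's tap.
Stage 1's lower leg becomes R2‖(R3+R4) = 977.5 Ω, so V_mid = 13.6 × 977.5/7147 = 1.860 V.
Stage 2 is itself unloaded: V_out = V_mid × R4/(R3+R4) = 1.860 × 42800/101300 = 0.786 V.

V_out ≈ 0.786 V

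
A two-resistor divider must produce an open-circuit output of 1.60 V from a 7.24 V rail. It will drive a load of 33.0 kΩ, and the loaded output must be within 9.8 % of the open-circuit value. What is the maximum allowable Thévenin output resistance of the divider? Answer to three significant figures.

Loading drop = R_th/(R_th + R_L) ≤ 0.0980, so R_th ≤ R_L · ε/(1−ε) = 33.0 kΩ × 0.0980/0.9020 = 3.59 kΩ.

R_th ≤ 3.59 kΩ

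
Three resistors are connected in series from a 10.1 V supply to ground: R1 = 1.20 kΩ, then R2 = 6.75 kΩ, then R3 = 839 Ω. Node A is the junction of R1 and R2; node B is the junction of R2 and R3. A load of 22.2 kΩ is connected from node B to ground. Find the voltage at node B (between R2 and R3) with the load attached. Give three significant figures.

V ≈ 0.932 V

At node B, R3 is in parallel with the load: R3‖R_L = 808.4 Ω.
Below node A the resistance is R2 + (R3‖R_L) = 7558 Ω, so V_A = 10.1 × 7558/8758 = 8.716 V.
Then V_B = V_A × (R3‖R_L)/(R2 + R3‖R_L) = 8.716 × 808.4/7558 = 0.932 V.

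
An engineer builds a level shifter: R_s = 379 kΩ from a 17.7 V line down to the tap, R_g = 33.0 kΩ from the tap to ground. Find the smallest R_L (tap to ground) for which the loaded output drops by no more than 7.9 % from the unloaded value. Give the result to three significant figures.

Output resistance R_th = R_s‖R_g = (379 × 33.0)/412.0 = 30.36 kΩ.
The fractional drop is R_th/(R_th + R_L); requiring this ≤ 0.0790 gives R_L ≥ R_th(1/0.0790 − 1) = 30.36 × 11.66 = 354 kΩ.

R_L(min) ≈ 354 kΩ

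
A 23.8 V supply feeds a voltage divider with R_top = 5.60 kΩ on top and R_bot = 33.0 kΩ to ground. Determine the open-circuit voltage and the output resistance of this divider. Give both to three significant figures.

V_th is the open-circuit tap voltage: 23.8 × 33.0/(5.60 + 33.0) = 20.3 V.
With the supply zeroed, R_top and R_bot appear in parallel from the tap: R_th = R_top‖R_bot = (5.60 × 33.0)/38.60 = 4.79 kΩ.

V_th = 20.3 V, R_th = 4.79 kΩ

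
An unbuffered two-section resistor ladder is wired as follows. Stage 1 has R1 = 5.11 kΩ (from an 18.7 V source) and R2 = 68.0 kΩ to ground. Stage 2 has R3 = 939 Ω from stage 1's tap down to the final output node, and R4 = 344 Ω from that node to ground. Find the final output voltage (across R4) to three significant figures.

Stage 2 presents R3+R4 = 1283 Ω as a load on stage 1's tap.
Stage 1's lower leg becomes R2‖(R3+R4) = 1259 Ω, so V_mid = 18.7 × 1259/6369 = 3.697 V.
Stage 2 is itself unloaded: V_out = V_mid × R4/(R3+R4) = 3.697 × 344/1283 = 0.991 V.

V_out ≈ 0.991 V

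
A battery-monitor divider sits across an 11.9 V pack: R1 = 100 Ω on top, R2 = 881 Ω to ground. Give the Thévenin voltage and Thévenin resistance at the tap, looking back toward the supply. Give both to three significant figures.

V_th = 10.7 V, R_th = 89.8 Ω

V_th is the open-circuit tap voltage: 11.9 × 881/(100 + 881) = 10.7 V.
With the supply zeroed, R1 and R2 appear in parallel from the tap: R_th = R1‖R2 = (100 × 881)/981.0 = 89.8 Ω.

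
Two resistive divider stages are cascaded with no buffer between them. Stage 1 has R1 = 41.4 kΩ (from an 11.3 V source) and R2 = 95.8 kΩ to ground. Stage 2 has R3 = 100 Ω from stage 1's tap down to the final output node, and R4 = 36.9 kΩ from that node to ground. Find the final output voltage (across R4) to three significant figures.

V_out ≈ 4.42 V

Stage 2 presents R3+R4 = 37000 Ω as a load on stage 1's tap.
Stage 1's lower leg becomes R2‖(R3+R4) = 26690 Ω, so V_mid = 11.3 × 26690/68090 = 4.430 V.
Stage 2 is itself unloaded: V_out = V_mid × R4/(R3+R4) = 4.430 × 36900/37000 = 4.42 V.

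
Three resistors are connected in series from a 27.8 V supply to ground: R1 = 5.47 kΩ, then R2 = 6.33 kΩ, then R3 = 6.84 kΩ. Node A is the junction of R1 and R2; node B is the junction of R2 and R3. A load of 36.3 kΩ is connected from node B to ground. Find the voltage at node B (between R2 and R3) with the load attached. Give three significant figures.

V ≈ 9.11 V

At node B, R3 is in parallel with the load: R3‖R_L = 5.755 kΩ.
Below node A the resistance is R2 + (R3‖R_L) = 12.09 kΩ, so V_A = 27.8 × 12.09/17.56 = 19.14 V.
Then V_B = V_A × (R3‖R_L)/(R2 + R3‖R_L) = 19.14 × 5.755/12.09 = 9.11 V.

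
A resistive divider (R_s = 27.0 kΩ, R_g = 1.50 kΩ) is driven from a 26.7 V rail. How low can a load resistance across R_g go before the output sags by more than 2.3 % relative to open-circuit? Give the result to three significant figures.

R_L(min) ≈ 60.4 kΩ

Output resistance R_th = R_s‖R_g = (27.0 × 1.50)/28.50 = 1.421 kΩ.
The fractional drop is R_th/(R_th + R_L); requiring this ≤ 0.0230 gives R_L ≥ R_th(1/0.0230 − 1) = 1.421 × 42.48 = 60.4 kΩ.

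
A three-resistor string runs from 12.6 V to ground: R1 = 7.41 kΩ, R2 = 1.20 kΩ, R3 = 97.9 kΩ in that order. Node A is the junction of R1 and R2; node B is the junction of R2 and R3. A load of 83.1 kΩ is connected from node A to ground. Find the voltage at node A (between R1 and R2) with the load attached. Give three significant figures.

Below node A the series string R2+R3 = 99.10 kΩ sits in parallel with the 83.1 kΩ load: 45.20 kΩ.
V_A = 12.6 × 45.20/(7.41 + 45.20) = 10.8 V.

V ≈ 10.8 V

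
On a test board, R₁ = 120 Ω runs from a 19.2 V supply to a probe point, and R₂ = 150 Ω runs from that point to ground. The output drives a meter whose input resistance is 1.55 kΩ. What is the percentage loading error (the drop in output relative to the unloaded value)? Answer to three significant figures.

4.12 %

The divider's output (Thévenin) resistance is R₁‖R₂ = 66.67 Ω.
Fractional drop under load = R_th/(R_th + R_L) = 66.67 / (66.67 + 1550) = 0.04124.
So the output falls by 4.12 %.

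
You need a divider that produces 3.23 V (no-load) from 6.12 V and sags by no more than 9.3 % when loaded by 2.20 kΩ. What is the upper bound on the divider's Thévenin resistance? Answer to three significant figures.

Loading drop = R_th/(R_th + R_L) ≤ 0.0930, so R_th ≤ R_L · ε/(1−ε) = 2.20 kΩ × 0.0930/0.9070 = 226 Ω.

R_th ≤ 226 Ω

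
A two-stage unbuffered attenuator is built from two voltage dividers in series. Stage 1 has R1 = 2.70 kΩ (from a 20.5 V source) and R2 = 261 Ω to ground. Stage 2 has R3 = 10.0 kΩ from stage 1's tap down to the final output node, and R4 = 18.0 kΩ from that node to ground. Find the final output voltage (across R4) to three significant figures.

Stage 2 presents R3+R4 = 28000 Ω as a load on stage 1's tap.
Stage 1's lower leg becomes R2‖(R3+R4) = 258.6 Ω, so V_mid = 20.5 × 258.6/2959 = 1.792 V.
Stage 2 is itself unloaded: V_out = V_mid × R4/(R3+R4) = 1.792 × 18000/28000 = 1.15 V.

V_out ≈ 1.15 V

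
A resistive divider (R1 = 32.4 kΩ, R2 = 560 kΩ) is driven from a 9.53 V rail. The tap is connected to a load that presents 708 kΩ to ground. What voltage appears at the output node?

The load sits in parallel with R2: R2‖R_L = (560 × 708) / (560 + 708) = 312.7 kΩ.
V_out = 9.53 × 312.7 / (32.4 + 312.7) = 9.53 × 312.7/345.1 = 8.64 V.

V_out ≈ 8.64 V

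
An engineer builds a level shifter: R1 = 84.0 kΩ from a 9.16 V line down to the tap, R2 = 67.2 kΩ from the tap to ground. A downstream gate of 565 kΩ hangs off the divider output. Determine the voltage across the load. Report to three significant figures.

The load sits in parallel with R2: R2‖R_L = (67.2 × 565) / (67.2 + 565) = 60.06 kΩ.
V_out = 9.16 × 60.06 / (84.0 + 60.06) = 9.16 × 60.06/144.1 = 3.82 V.
(Unloaded it would have been 4.07 V.)

V_out ≈ 3.82 V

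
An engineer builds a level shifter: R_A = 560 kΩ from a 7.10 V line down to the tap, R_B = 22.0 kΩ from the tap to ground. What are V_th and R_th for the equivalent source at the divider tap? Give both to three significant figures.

V_th is the open-circuit tap voltage: 7.10 × 22.0/(560 + 22.0) = 0.268 V.
With the supply zeroed, R_A and R_B appear in parallel from the tap: R_th = R_A‖R_B = (560 × 22.0)/582.0 = 21.2 kΩ.

V_th = 0.268 V, R_th = 21.2 kΩ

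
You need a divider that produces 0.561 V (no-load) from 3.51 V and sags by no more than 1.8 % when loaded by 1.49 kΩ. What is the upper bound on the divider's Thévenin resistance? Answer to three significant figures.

R_th ≤ 27.3 Ω

Loading drop = R_th/(R_th + R_L) ≤ 0.0180, so R_th ≤ R_L · ε/(1−ε) = 1.49 kΩ × 0.0180/0.9820 = 27.3 Ω.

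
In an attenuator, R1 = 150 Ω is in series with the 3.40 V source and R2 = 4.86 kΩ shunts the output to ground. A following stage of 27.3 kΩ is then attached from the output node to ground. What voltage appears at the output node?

V_out ≈ 3.28 V

The load sits in parallel with R2: R2‖R_L = (4860 × 27300) / (4860 + 27300) = 4126 Ω.
V_out = 3.40 × 4126 / (150 + 4126) = 3.40 × 4126/4276 = 3.28 V.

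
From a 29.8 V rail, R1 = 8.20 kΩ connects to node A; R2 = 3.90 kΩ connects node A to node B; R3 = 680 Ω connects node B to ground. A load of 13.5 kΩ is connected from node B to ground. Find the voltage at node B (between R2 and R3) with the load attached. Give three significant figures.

V ≈ 1.51 V

At node B, R3 is in parallel with the load: R3‖R_L = 647.4 Ω.
Below node A the resistance is R2 + (R3‖R_L) = 4547 Ω, so V_A = 29.8 × 4547/12750 = 10.63 V.
Then V_B = V_A × (R3‖R_L)/(R2 + R3‖R_L) = 10.63 × 647.4/4547 = 1.51 V.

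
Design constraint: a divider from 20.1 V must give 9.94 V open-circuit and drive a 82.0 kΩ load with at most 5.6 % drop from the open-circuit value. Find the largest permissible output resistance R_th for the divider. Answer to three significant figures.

Loading drop = R_th/(R_th + R_L) ≤ 0.0560, so R_th ≤ R_L · ε/(1−ε) = 82.0 kΩ × 0.0560/0.9440 = 4.86 kΩ.
(Any R1, R2 with R2/(R1+R2) = 0.495 and R1‖R2 ≤ 4.86 kΩ will meet the spec.)

R_th ≤ 4.86 kΩ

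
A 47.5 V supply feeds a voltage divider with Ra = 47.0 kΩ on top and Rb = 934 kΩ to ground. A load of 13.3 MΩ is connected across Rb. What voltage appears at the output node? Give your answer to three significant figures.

V_out ≈ 45.1 V

The load sits in parallel with Rb: Rb‖R_L = (934 × 13300) / (934 + 13300) = 872.7 kΩ.
V_out = 47.5 × 872.7 / (47.0 + 872.7) = 47.5 × 872.7/919.7 = 45.1 V.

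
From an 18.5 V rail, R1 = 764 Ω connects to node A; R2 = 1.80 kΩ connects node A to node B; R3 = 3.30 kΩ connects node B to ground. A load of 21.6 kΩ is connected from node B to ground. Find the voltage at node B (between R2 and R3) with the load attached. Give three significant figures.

At node B, R3 is in parallel with the load: R3‖R_L = 2863 Ω.
Below node A the resistance is R2 + (R3‖R_L) = 4663 Ω, so V_A = 18.5 × 4663/5427 = 15.90 V.
Then V_B = V_A × (R3‖R_L)/(R2 + R3‖R_L) = 15.90 × 2863/4663 = 9.76 V.

V ≈ 9.76 V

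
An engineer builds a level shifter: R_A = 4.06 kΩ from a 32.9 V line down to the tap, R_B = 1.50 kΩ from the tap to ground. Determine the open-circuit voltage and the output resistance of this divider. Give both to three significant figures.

V_th = 8.88 V, R_th = 1.10 kΩ

V_th is the open-circuit tap voltage: 32.9 × 1.50/(4.06 + 1.50) = 8.88 V.
With the supply zeroed, R_A and R_B appear in parallel from the tap: R_th = R_A‖R_B = (4.06 × 1.50)/5.560 = 1.10 kΩ.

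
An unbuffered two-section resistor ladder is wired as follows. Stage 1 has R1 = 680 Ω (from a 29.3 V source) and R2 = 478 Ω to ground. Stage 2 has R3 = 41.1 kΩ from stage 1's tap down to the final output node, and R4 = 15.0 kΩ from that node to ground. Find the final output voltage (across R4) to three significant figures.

V_out ≈ 3.22 V

Stage 2 presents R3+R4 = 56100 Ω as a load on stage 1's tap.
Stage 1's lower leg becomes R2‖(R3+R4) = 474.0 Ω, so V_mid = 29.3 × 474.0/1154 = 12.03 V.
Stage 2 is itself unloaded: V_out = V_mid × R4/(R3+R4) = 12.03 × 15000/56100 = 3.22 V.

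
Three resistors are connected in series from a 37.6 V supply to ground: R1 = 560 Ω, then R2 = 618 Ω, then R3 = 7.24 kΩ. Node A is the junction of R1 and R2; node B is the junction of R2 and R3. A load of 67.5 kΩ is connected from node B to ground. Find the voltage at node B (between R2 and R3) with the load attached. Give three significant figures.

V ≈ 31.9 V

At node B, R3 is in parallel with the load: R3‖R_L = 6539 Ω.
Below node A the resistance is R2 + (R3‖R_L) = 7157 Ω, so V_A = 37.6 × 7157/7717 = 34.87 V.
Then V_B = V_A × (R3‖R_L)/(R2 + R3‖R_L) = 34.87 × 6539/7157 = 31.9 V.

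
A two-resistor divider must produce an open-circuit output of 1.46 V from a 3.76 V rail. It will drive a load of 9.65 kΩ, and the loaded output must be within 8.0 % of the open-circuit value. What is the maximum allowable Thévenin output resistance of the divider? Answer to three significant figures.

R_th ≤ 839 Ω

Loading drop = R_th/(R_th + R_L) ≤ 0.0800, so R_th ≤ R_L · ε/(1−ε) = 9.65 kΩ × 0.0800/0.9200 = 839 Ω.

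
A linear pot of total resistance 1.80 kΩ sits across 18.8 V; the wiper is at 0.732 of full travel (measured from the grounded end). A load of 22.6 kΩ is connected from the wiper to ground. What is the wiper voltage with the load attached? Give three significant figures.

V ≈ 13.5 V

The wiper splits the pot into (1−α)R = 482.4 Ω above and αR = 1318 Ω below.
Lower section ‖ load = 1245 Ω.
V_wiper = 18.8 × 1245/(482.4 + 1245) = 13.5 V.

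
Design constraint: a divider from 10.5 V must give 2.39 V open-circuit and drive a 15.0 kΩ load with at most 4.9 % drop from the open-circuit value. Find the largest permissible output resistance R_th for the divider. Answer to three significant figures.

Loading drop = R_th/(R_th + R_L) ≤ 0.0490, so R_th ≤ R_L · ε/(1−ε) = 15.0 kΩ × 0.0490/0.9510 = 773 Ω.

R_th ≤ 773 Ω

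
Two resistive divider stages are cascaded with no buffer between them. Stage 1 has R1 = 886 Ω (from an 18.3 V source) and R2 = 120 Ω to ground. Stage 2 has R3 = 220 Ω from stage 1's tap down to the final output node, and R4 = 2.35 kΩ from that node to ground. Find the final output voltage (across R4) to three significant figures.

V_out ≈ 1.92 V

Stage 2 presents R3+R4 = 2570 Ω as a load on stage 1's tap.
Stage 1's lower leg becomes R2‖(R3+R4) = 114.6 Ω, so V_mid = 18.3 × 114.6/1001 = 2.097 V.
Stage 2 is itself unloaded: V_out = V_mid × R4/(R3+R4) = 2.097 × 2350/2570 = 1.92 V.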